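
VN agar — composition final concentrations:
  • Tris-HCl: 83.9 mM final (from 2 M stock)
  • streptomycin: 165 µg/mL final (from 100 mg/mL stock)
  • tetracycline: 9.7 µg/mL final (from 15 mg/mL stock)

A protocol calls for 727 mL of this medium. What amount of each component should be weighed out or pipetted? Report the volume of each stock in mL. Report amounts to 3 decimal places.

Tris-HCl 30.498 mL; streptomycin 1.200 mL; tetracycline 0.470 mL

Scale factor relative to 1 L: 0.727.
Tris-HCl: V = C2·V2/C1 = 83.9 mM × 727 mL ÷ 2000 mM = 30.498 mL
streptomycin: V = C2·V2/C1 = 165 µg/mL × 727 mL ÷ 100000 µg/mL = 1.200 mL
tetracycline: dilute stock: 9.7 µg/mL × 727 mL ÷ 15000 µg/mL = 0.470 mL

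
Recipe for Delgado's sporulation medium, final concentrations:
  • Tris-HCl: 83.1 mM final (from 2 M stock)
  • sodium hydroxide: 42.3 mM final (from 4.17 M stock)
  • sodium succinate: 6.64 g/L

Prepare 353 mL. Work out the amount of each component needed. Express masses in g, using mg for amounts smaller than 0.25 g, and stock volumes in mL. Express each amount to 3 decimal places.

Scale factor relative to 1 L: 0.353.
Tris-HCl: C1V1 = C2V2 → 83.1 mM × 353 mL ÷ 2000 mM = 14.667 mL
sodium hydroxide: C1V1 = C2V2 → 42.3 mM × 353 mL ÷ 4170 mM = 3.581 mL
sodium succinate: 6.64 g/L × 0.353 L = 2.344 g

Tris-HCl 14.667 mL; sodium hydroxide 3.581 mL; sodium succinate 2.344 g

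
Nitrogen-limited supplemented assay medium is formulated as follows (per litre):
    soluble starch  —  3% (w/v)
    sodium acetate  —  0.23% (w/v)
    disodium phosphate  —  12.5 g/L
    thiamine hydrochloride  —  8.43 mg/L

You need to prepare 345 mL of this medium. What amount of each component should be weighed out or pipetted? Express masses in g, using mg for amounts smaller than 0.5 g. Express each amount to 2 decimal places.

Working volume: 345 mL = 0.345 L.
soluble starch: 3% w/v = 30 g/L → 30 × 0.345 L = 10.35 g
sodium acetate: 0.23% w/v = 2.3 g/L → 2.3 × 0.345 L = 0.79 g
disodium phosphate: 12.5 g/L × 0.345 L = 4.31 g
thiamine hydrochloride: 8.43 mg/L × 0.345 L = 2.91 mg

soluble starch 10.35 g; sodium acetate 0.79 g; disodium phosphate 4.31 g; thiamine hydrochloride 2.91 mg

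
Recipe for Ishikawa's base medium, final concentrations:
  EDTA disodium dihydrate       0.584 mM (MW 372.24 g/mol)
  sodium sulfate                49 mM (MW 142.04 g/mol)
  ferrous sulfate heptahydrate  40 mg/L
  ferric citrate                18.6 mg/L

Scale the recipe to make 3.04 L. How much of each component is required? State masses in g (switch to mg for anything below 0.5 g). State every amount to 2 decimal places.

Scale factor relative to 1 L: 3.04.
EDTA disodium dihydrate: 0.584 mmol/L × 372.24 g/mol × 3.04 L ÷ 1000 = 0.66 g
sodium sulfate: 49 mmol/L × 142.04 g/mol × 3.04 L ÷ 1000 = 21.16 g
ferrous sulfate heptahydrate: 40 mg/L × 3.04 L = 121.60 mg
ferric citrate: 18.6 mg/L × 3.04 L = 56.54 mg

EDTA disodium dihydrate 0.66 g; sodium sulfate 21.16 g; ferrous sulfate heptahydrate 121.60 mg; ferric citrate 56.54 mg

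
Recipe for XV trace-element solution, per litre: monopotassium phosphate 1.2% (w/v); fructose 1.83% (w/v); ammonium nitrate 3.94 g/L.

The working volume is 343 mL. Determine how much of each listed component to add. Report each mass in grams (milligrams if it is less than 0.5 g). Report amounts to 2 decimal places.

monopotassium phosphate 4.12 g; fructose 6.28 g; ammonium nitrate 1.35 g

Target volume = 343 mL = 0.343 L.
monopotassium phosphate: 1.2% w/v = 12 g/L → 12 × 0.343 L = 4.12 g
fructose: 1.83 g per 100 mL × 343 mL ÷ 100 = 6.28 g
ammonium nitrate: 3.94 g/L × 0.343 L = 1.35 g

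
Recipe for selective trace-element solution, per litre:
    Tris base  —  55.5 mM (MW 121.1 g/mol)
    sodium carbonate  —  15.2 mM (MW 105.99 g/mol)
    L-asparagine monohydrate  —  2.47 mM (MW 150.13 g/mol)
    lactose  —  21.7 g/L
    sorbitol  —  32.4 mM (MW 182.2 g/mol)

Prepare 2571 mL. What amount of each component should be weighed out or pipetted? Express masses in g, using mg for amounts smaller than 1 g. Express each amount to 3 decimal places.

Tris base 17.280 g; sodium carbonate 4.142 g; L-asparagine monohydrate 953.381 mg; lactose 55.791 g; sorbitol 15.177 g

Target volume = 2571 mL = 2.571 L.
Tris base: 55.5 mmol/L × 121.1 g/mol × 2.571 L ÷ 1000 = 17.280 g
sodium carbonate: 15.2 mmol/L × 105.99 g/mol × 2.571 L ÷ 1000 = 4.142 g
L-asparagine monohydrate: 2.47 mmol/L × 150.13 mg/mmol × 2.571 L = 953.381 mg
lactose: 21.7 g/L × 2.571 L = 55.791 g
sorbitol: 32.4 mmol/L × 182.2 g/mol × 2.571 L ÷ 1000 = 15.177 g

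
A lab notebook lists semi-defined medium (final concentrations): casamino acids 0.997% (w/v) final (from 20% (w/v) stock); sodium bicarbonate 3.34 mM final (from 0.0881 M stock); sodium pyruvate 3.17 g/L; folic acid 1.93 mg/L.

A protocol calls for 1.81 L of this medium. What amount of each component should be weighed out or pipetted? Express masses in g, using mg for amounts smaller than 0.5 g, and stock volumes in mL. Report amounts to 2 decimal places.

casamino acids 90.23 mL; sodium bicarbonate 68.62 mL; sodium pyruvate 5.74 g; folic acid 3.49 mg

Scale factor relative to 1 L: 1.81.
casamino acids: C1V1 = C2V2 → 0.997% ÷ 20% × 1810 mL = 90.23 mL
sodium bicarbonate: V = C2·V2/C1 = 3.34 mM × 1810 mL ÷ 88.1 mM = 68.62 mL
sodium pyruvate: 3.17 g/L × 1.81 L = 5.74 g
folic acid: 1.93 mg/L × 1.81 L = 3.49 mg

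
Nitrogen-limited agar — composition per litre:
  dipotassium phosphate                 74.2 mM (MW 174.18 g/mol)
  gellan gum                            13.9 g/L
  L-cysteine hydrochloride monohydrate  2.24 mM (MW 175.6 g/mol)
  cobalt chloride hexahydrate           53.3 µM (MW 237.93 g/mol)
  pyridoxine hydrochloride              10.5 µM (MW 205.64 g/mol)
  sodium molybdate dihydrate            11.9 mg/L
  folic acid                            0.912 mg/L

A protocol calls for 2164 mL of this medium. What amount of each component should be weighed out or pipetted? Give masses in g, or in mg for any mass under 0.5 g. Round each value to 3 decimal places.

Working volume: 2164 mL = 2.164 L.
dipotassium phosphate: 74.2 mmol/L × 174.18 g/mol × 2.164 L ÷ 1000 = 27.968 g
gellan gum: 13.9 g/L × 2.164 L = 30.080 g
L-cysteine hydrochloride monohydrate: 2.24 mmol/L × 175.6 g/mol × 2.164 L ÷ 1000 = 0.851 g
cobalt chloride hexahydrate: 53.3 µmol/L × 237.93 g/mol × 2.164 L ÷ 1000 = 27.443 mg
pyridoxine hydrochloride: 10.5 µmol/L × 205.64 g/mol × 2.164 L ÷ 1000 = 4.673 mg
sodium molybdate dihydrate: 11.9 mg/L × 2.164 L = 25.752 mg
folic acid: 0.912 mg/L × 2.164 L = 1.974 mg

dipotassium phosphate 27.968 g; gellan gum 30.080 g; L-cysteine hydrochloride monohydrate 0.851 g; cobalt chloride hexahydrate 27.443 mg; pyridoxine hydrochloride 4.673 mg; sodium molybdate dihydrate 25.752 mg; folic acid 1.974 mg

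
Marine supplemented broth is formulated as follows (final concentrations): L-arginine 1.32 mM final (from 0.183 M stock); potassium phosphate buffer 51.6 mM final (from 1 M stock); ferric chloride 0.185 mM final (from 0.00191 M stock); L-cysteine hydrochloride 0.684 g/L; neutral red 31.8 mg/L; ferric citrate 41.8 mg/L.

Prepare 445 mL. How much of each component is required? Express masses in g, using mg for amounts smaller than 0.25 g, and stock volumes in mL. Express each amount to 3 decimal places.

Scale factor relative to 1 L: 0.445.
L-arginine: dilute stock: 1.32 mM × 445 mL ÷ 183 mM = 3.210 mL
potassium phosphate buffer: C1V1 = C2V2 → 51.6 mM × 445 mL ÷ 1000 mM = 22.962 mL
ferric chloride: V = C2·V2/C1 = 0.185 mM × 445 mL ÷ 1.91 mM = 43.102 mL
L-cysteine hydrochloride: 0.684 g/L × 0.445 L = 0.304 g
neutral red: 31.8 mg/L × 0.445 L = 14.151 mg
ferric citrate: 41.8 mg/L × 0.445 L = 18.601 mg

L-arginine 3.210 mL; potassium phosphate buffer 22.962 mL; ferric chloride 43.102 mL; L-cysteine hydrochloride 0.304 g; neutral red 14.151 mg; ferric citrate 18.601 mg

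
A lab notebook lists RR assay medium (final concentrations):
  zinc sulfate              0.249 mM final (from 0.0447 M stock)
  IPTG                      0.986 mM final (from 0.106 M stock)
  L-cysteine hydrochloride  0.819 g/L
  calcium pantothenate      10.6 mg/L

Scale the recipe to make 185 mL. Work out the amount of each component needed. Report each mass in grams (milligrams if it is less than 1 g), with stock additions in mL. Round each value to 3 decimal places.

Scale factor relative to 1 L: 0.185.
zinc sulfate: C1V1 = C2V2 → 0.249 mM × 185 mL ÷ 44.7 mM = 1.031 mL
IPTG: dilute stock: 0.986 mM × 185 mL ÷ 106 mM = 1.721 mL
L-cysteine hydrochloride: 0.819 g/L × 0.185 L = 0.151515 g = 151.515 mg
calcium pantothenate: 10.6 mg/L × 0.185 L = 1.961 mg

zinc sulfate 1.031 mL; IPTG 1.721 mL; L-cysteine hydrochloride 151.515 mg; calcium pantothenate 1.961 mg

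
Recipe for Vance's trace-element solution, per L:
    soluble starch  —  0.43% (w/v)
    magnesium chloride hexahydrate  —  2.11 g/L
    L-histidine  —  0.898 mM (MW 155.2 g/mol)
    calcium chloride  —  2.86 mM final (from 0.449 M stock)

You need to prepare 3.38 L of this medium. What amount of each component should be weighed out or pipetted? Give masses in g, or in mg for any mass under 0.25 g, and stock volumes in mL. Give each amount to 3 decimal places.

soluble starch 14.534 g; magnesium chloride hexahydrate 7.132 g; L-histidine 0.471 g; calcium chloride 21.530 mL

Working volume: 3.38 L.
soluble starch: 0.43 g per 100 mL × 3380 mL ÷ 100 = 14.534 g
magnesium chloride hexahydrate: 2.11 g/L × 3.38 L = 7.132 g
L-histidine: 0.898 mmol/L × 155.2 g/mol × 3.38 L ÷ 1000 = 0.471 g
calcium chloride: C1V1 = C2V2 → 2.86 mM × 3380 mL ÷ 449 mM = 21.530 mL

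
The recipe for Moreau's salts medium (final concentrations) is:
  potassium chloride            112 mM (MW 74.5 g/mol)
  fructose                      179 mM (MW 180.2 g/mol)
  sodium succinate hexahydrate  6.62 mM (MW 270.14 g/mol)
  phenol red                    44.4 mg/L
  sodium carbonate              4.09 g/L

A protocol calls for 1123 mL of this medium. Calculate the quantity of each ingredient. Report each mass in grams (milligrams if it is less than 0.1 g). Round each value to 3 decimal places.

potassium chloride 9.370 g; fructose 36.223 g; sodium succinate hexahydrate 2.008 g; phenol red 49.861 mg; sodium carbonate 4.593 g

Scale factor relative to 1 L: 1.123.
potassium chloride: 112 mmol/L × 74.5 g/mol × 1.123 L ÷ 1000 = 9.370 g
fructose: 179 mmol/L × 180.2 g/mol × 1.123 L ÷ 1000 = 36.223 g
sodium succinate hexahydrate: 6.62 mmol/L × 270.14 g/mol × 1.123 L ÷ 1000 = 2.008 g
phenol red: 44.4 mg/L × 1.123 L = 49.861 mg
sodium carbonate: 4.09 g/L × 1.123 L = 4.593 g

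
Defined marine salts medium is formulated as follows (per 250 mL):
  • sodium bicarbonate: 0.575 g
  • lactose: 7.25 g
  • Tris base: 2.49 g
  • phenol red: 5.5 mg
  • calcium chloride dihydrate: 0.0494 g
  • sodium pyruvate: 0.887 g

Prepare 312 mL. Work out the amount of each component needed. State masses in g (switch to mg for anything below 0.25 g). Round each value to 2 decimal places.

Ratio of target to recipe volume: 312 / 250 = 1.248.
sodium bicarbonate: 0.575 g × (312 mL / 250 mL) = 0.72 g
lactose: 7.25 g × (312 mL / 250 mL) = 9.05 g
Tris base: 2.49 g × (312 mL / 250 mL) = 3.11 g
phenol red: 5.5 mg × (312 mL / 250 mL) = 6.86 mg
calcium chloride dihydrate: 0.0494 g × (312 mL / 250 mL) = 0.0616512 g = 61.65 mg
sodium pyruvate: 0.887 g × (312 mL / 250 mL) = 1.11 g

sodium bicarbonate 0.72 g; lactose 9.05 g; Tris base 3.11 g; phenol red 6.86 mg; calcium chloride dihydrate 61.65 mg; sodium pyruvate 1.11 g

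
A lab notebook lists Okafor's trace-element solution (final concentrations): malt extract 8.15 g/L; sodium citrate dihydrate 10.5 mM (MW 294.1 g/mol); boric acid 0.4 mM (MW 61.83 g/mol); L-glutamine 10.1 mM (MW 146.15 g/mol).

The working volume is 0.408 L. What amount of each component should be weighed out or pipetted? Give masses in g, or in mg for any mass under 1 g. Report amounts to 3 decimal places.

malt extract 3.325 g; sodium citrate dihydrate 1.260 g; boric acid 10.091 mg; L-glutamine 602.255 mg

Working volume: 0.408 L.
malt extract: 8.15 g/L × 0.408 L = 3.325 g
sodium citrate dihydrate: 10.5 mmol/L × 294.1 g/mol × 0.408 L ÷ 1000 = 1.260 g
boric acid: 0.4 mmol/L × 61.83 mg/mmol × 0.408 L = 10.091 mg
L-glutamine: 10.1 mmol/L × 146.15 mg/mmol × 0.408 L = 602.255 mg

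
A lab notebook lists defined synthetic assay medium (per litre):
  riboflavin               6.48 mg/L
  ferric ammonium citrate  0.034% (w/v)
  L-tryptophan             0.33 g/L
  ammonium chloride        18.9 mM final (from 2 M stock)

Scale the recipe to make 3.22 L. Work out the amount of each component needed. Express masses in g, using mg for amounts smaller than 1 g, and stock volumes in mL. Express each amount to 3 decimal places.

riboflavin 20.866 mg; ferric ammonium citrate 1.095 g; L-tryptophan 1.063 g; ammonium chloride 30.429 mL

Working volume: 3.22 L.
riboflavin: 6.48 mg/L × 3.22 L = 20.866 mg
ferric ammonium citrate: 0.034 g per 100 mL × 3220 mL ÷ 100 = 1.095 g
L-tryptophan: 0.33 g/L × 3.22 L = 1.063 g
ammonium chloride: dilute stock: 18.9 mM × 3220 mL ÷ 2000 mM = 30.429 mL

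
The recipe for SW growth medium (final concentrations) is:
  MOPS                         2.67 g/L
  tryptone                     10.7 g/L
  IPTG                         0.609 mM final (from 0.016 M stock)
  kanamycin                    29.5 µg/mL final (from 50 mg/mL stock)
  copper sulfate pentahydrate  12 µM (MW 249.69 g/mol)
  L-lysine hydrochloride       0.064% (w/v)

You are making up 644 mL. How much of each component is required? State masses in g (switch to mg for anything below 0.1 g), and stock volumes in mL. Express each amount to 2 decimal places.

Target volume = 644 mL = 0.644 L.
MOPS: 2.67 g/L × 0.644 L = 1.72 g
tryptone: 10.7 g/L × 0.644 L = 6.89 g
IPTG: C1V1 = C2V2 → 0.609 mM × 644 mL ÷ 16 mM = 24.51 mL
kanamycin: V = C2·V2/C1 = 29.5 µg/mL × 644 mL ÷ 50000 µg/mL = 0.38 mL
copper sulfate pentahydrate: 12 µmol/L × 249.69 g/mol × 0.644 L ÷ 1000 = 1.93 mg
L-lysine hydrochloride: 0.064 g per 100 mL × 644 mL ÷ 100 = 0.41 g

MOPS 1.72 g; tryptone 6.89 g; IPTG 24.51 mL; kanamycin 0.38 mL; copper sulfate pentahydrate 1.93 mg; L-lysine hydrochloride 0.41 g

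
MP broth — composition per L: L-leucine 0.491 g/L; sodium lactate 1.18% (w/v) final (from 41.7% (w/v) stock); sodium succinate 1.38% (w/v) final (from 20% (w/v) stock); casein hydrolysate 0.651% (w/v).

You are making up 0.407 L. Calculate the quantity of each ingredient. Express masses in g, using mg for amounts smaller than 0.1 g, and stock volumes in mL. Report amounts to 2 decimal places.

L-leucine 0.20 g; sodium lactate 11.52 mL; sodium succinate 28.08 mL; casein hydrolysate 2.65 g

Working volume: 0.407 L.
L-leucine: 0.491 g/L × 0.407 L = 0.20 g
sodium lactate: C1V1 = C2V2 → 1.18% ÷ 41.7% × 407 mL = 11.52 mL
sodium succinate: dilute stock: 1.38% ÷ 20% × 407 mL = 28.08 mL
casein hydrolysate: 0.651% w/v = 6.51 g/L → 6.51 × 0.407 L = 2.65 g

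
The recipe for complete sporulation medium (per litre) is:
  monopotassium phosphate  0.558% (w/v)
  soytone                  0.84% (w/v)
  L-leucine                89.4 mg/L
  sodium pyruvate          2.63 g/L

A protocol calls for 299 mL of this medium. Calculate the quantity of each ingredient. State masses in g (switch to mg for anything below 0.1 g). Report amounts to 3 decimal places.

Scale factor relative to 1 L: 0.299.
monopotassium phosphate: 0.558% w/v = 5.58 g/L → 5.58 × 0.299 L = 1.668 g
soytone: 0.84% w/v = 8.4 g/L → 8.4 × 0.299 L = 2.512 g
L-leucine: 89.4 mg/L × 0.299 L = 26.731 mg
sodium pyruvate: 2.63 g/L × 0.299 L = 0.786 g

monopotassium phosphate 1.668 g; soytone 2.512 g; L-leucine 26.731 mg; sodium pyruvate 0.786 g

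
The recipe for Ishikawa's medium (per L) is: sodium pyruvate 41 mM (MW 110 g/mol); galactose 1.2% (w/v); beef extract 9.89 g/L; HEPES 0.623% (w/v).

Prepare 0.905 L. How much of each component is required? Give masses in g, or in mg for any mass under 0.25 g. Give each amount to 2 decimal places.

sodium pyruvate 4.08 g; galactose 10.86 g; beef extract 8.95 g; HEPES 5.64 g

Working volume: 0.905 L.
sodium pyruvate: 41 mmol/L × 110 g/mol × 0.905 L ÷ 1000 = 4.08 g
galactose: 1.2 g per 100 mL × 905 mL ÷ 100 = 10.86 g
beef extract: 9.89 g/L × 0.905 L = 8.95 g
HEPES: 0.623% w/v = 6.23 g/L → 6.23 × 0.905 L = 5.64 g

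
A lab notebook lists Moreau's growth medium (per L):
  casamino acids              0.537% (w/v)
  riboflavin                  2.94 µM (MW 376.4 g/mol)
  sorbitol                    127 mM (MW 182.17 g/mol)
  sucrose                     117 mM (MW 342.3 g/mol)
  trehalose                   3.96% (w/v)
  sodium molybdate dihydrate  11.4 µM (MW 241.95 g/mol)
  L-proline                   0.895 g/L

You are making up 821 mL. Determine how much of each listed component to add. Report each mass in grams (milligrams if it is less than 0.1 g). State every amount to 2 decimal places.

casamino acids 4.41 g; riboflavin 0.91 mg; sorbitol 18.99 g; sucrose 32.88 g; trehalose 32.51 g; sodium molybdate dihydrate 2.26 mg; L-proline 0.73 g

Working volume: 821 mL = 0.821 L.
casamino acids: 0.537 g per 100 mL × 821 mL ÷ 100 = 4.41 g
riboflavin: 2.94 µmol/L × 376.4 g/mol × 0.821 L ÷ 1000 = 0.91 mg
sorbitol: 127 mmol/L × 182.17 g/mol × 0.821 L ÷ 1000 = 18.99 g
sucrose: 117 mmol/L × 342.3 g/mol × 0.821 L ÷ 1000 = 32.88 g
trehalose: 3.96 g per 100 mL × 821 mL ÷ 100 = 32.51 g
sodium molybdate dihydrate: 11.4 µmol/L × 241.95 g/mol × 0.821 L ÷ 1000 = 2.26 mg
L-proline: 0.895 g/L × 0.821 L = 0.73 g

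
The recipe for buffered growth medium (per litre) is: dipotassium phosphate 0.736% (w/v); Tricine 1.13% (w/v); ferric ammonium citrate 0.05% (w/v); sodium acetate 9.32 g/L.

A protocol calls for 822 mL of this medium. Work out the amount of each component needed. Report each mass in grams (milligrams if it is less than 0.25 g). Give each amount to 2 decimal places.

Target volume = 822 mL = 0.822 L.
dipotassium phosphate: 0.736% w/v = 7.36 g/L → 7.36 × 0.822 L = 6.05 g
Tricine: 1.13% w/v = 11.3 g/L → 11.3 × 0.822 L = 9.29 g
ferric ammonium citrate: 0.05 g per 100 mL × 822 mL ÷ 100 = 0.41 g
sodium acetate: 9.32 g/L × 0.822 L = 7.66 g

dipotassium phosphate 6.05 g; Tricine 9.29 g; ferric ammonium citrate 0.41 g; sodium acetate 7.66 g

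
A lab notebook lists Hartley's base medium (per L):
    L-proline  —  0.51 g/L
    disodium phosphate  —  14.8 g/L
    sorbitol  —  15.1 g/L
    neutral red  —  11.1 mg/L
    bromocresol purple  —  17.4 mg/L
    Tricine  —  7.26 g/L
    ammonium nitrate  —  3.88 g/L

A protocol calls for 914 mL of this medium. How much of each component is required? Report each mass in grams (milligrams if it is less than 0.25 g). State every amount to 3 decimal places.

Target volume = 914 mL = 0.914 L.
L-proline: 0.51 g/L × 0.914 L = 0.466 g
disodium phosphate: 14.8 g/L × 0.914 L = 13.527 g
sorbitol: 15.1 g/L × 0.914 L = 13.801 g
neutral red: 11.1 mg/L × 0.914 L = 10.145 mg
bromocresol purple: 17.4 mg/L × 0.914 L = 15.904 mg
Tricine: 7.26 g/L × 0.914 L = 6.636 g
ammonium nitrate: 3.88 g/L × 0.914 L = 3.546 g

L-proline 0.466 g; disodium phosphate 13.527 g; sorbitol 13.801 g; neutral red 10.145 mg; bromocresol purple 15.904 mg; Tricine 6.636 g; ammonium nitrate 3.546 g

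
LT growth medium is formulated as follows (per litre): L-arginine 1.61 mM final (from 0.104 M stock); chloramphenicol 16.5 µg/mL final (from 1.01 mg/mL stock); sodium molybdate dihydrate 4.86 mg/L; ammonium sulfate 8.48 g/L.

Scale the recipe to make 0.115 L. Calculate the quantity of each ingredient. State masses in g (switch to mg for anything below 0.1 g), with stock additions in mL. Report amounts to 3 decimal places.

L-arginine 1.780 mL; chloramphenicol 1.879 mL; sodium molybdate dihydrate 0.559 mg; ammonium sulfate 0.975 g

Scale factor relative to 1 L: 0.115.
L-arginine: dilute stock: 1.61 mM × 115 mL ÷ 104 mM = 1.780 mL
chloramphenicol: V = C2·V2/C1 = 16.5 µg/mL × 115 mL ÷ 1010 µg/mL = 1.879 mL
sodium molybdate dihydrate: 4.86 mg/L × 0.115 L = 0.559 mg
ammonium sulfate: 8.48 g/L × 0.115 L = 0.975 g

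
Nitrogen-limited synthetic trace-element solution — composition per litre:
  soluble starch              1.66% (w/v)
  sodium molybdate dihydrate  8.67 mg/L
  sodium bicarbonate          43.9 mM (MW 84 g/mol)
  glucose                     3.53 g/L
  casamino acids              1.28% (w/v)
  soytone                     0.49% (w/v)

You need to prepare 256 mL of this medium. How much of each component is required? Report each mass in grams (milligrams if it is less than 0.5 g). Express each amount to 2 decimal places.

soluble starch 4.25 g; sodium molybdate dihydrate 2.22 mg; sodium bicarbonate 0.94 g; glucose 0.90 g; casamino acids 3.28 g; soytone 1.25 g

Working volume: 256 mL = 0.256 L.
soluble starch: 1.66% w/v = 16.6 g/L → 16.6 × 0.256 L = 4.25 g
sodium molybdate dihydrate: 8.67 mg/L × 0.256 L = 2.22 mg
sodium bicarbonate: 43.9 mmol/L × 84 g/mol × 0.256 L ÷ 1000 = 0.94 g
glucose: 3.53 g/L × 0.256 L = 0.90 g
casamino acids: 1.28% w/v = 12.8 g/L → 12.8 × 0.256 L = 3.28 g
soytone: 0.49% w/v = 4.9 g/L → 4.9 × 0.256 L = 1.25 g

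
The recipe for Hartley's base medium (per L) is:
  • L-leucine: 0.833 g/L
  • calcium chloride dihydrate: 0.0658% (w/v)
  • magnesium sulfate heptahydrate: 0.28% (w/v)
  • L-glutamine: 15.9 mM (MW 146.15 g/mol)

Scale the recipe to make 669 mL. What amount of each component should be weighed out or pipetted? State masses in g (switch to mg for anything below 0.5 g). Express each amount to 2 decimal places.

L-leucine 0.56 g; calcium chloride dihydrate 440.20 mg; magnesium sulfate heptahydrate 1.87 g; L-glutamine 1.55 g

Scale factor relative to 1 L: 0.669.
L-leucine: 0.833 g/L × 0.669 L = 0.56 g
calcium chloride dihydrate: 0.0658% w/v = 0.658 g/L → 0.658 × 0.669 L = 0.440202 g = 440.20 mg
magnesium sulfate heptahydrate: 0.28% w/v = 2.8 g/L → 2.8 × 0.669 L = 1.87 g
L-glutamine: 15.9 mmol/L × 146.15 g/mol × 0.669 L ÷ 1000 = 1.55 g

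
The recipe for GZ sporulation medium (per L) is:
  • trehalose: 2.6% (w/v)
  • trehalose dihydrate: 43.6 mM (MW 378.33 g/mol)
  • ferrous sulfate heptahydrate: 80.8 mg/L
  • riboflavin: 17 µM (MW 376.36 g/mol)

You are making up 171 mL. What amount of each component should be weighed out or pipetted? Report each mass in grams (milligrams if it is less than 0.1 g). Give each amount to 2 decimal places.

Target volume = 171 mL = 0.171 L.
trehalose: 2.6% w/v = 26 g/L → 26 × 0.171 L = 4.45 g
trehalose dihydrate: 43.6 mmol/L × 378.33 g/mol × 0.171 L ÷ 1000 = 2.82 g
ferrous sulfate heptahydrate: 80.8 mg/L × 0.171 L = 13.82 mg
riboflavin: 17 µmol/L × 376.36 g/mol × 0.171 L ÷ 1000 = 1.09 mg

trehalose 4.45 g; trehalose dihydrate 2.82 g; ferrous sulfate heptahydrate 13.82 mg; riboflavin 1.09 mg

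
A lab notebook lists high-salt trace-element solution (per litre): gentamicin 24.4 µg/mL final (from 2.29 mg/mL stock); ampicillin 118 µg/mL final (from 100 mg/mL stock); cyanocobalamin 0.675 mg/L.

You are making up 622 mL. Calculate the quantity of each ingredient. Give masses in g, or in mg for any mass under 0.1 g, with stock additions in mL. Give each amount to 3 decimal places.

gentamicin 6.627 mL; ampicillin 0.734 mL; cyanocobalamin 0.420 mg

Working volume: 622 mL = 0.622 L.
gentamicin: dilute stock: 24.4 µg/mL × 622 mL ÷ 2290 µg/mL = 6.627 mL
ampicillin: C1V1 = C2V2 → 118 µg/mL × 622 mL ÷ 100000 µg/mL = 0.734 mL
cyanocobalamin: 0.675 mg/L × 0.622 L = 0.420 mg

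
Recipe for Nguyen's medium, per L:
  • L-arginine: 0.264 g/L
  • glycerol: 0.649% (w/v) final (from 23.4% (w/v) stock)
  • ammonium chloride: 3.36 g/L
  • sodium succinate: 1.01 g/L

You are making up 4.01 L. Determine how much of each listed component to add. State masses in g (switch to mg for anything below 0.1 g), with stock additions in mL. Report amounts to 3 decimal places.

L-arginine 1.059 g; glycerol 111.218 mL; ammonium chloride 13.474 g; sodium succinate 4.050 g

Scale factor relative to 1 L: 4.01.
L-arginine: 0.264 g/L × 4.01 L = 1.059 g
glycerol: dilute stock: 0.649% ÷ 23.4% × 4010 mL = 111.218 mL
ammonium chloride: 3.36 g/L × 4.01 L = 13.474 g
sodium succinate: 1.01 g/L × 4.01 L = 4.050 g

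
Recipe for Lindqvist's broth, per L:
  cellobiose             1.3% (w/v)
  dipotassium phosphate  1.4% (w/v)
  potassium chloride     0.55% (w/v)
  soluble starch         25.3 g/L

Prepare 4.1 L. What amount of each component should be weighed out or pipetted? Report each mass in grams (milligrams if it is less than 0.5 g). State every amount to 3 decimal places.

cellobiose 53.300 g; dipotassium phosphate 57.400 g; potassium chloride 22.550 g; soluble starch 103.730 g

Working volume: 4.1 L.
cellobiose: 1.3 g per 100 mL × 4100 mL ÷ 100 = 53.300 g
dipotassium phosphate: 1.4 g per 100 mL × 4100 mL ÷ 100 = 57.400 g
potassium chloride: 0.55% w/v = 5.5 g/L → 5.5 × 4.1 L = 22.550 g
soluble starch: 25.3 g/L × 4.1 L = 103.730 g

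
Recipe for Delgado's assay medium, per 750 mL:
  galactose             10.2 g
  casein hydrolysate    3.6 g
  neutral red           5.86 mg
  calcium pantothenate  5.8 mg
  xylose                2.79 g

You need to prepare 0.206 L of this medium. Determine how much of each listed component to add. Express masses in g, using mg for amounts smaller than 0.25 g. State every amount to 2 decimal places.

Scale factor = 206 mL / 750 mL = 0.274667.
galactose: 10.2 g × (206 mL / 750 mL) = 2.80 g
casein hydrolysate: 3.6 g × (206 mL / 750 mL) = 0.99 g
neutral red: 5.86 mg × (206 mL / 750 mL) = 1.61 mg
calcium pantothenate: 5.8 mg × (206 mL / 750 mL) = 1.59 mg
xylose: 2.79 g × (206 mL / 750 mL) = 0.77 g

galactose 2.80 g; casein hydrolysate 0.99 g; neutral red 1.61 mg; calcium pantothenate 1.59 mg; xylose 0.77 g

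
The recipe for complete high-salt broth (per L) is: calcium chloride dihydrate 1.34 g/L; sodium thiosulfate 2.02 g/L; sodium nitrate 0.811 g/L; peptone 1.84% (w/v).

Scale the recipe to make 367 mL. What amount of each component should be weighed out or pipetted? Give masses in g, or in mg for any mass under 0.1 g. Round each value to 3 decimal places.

Target volume = 367 mL = 0.367 L.
calcium chloride dihydrate: 1.34 g/L × 0.367 L = 0.492 g
sodium thiosulfate: 2.02 g/L × 0.367 L = 0.741 g
sodium nitrate: 0.811 g/L × 0.367 L = 0.298 g
peptone: 1.84 g per 100 mL × 367 mL ÷ 100 = 6.753 g

calcium chloride dihydrate 0.492 g; sodium thiosulfate 0.741 g; sodium nitrate 0.298 g; peptone 6.753 g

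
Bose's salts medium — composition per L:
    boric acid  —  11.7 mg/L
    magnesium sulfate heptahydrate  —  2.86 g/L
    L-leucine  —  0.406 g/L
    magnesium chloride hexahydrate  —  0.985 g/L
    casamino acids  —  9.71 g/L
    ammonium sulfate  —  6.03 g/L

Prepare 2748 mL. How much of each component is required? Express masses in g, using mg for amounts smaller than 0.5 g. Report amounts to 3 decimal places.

boric acid 32.152 mg; magnesium sulfate heptahydrate 7.859 g; L-leucine 1.116 g; magnesium chloride hexahydrate 2.707 g; casamino acids 26.683 g; ammonium sulfate 16.570 g

Working volume: 2748 mL = 2.748 L.
boric acid: 11.7 mg/L × 2.748 L = 32.152 mg
magnesium sulfate heptahydrate: 2.86 g/L × 2.748 L = 7.859 g
L-leucine: 0.406 g/L × 2.748 L = 1.116 g
magnesium chloride hexahydrate: 0.985 g/L × 2.748 L = 2.707 g
casamino acids: 9.71 g/L × 2.748 L = 26.683 g
ammonium sulfate: 6.03 g/L × 2.748 L = 16.570 g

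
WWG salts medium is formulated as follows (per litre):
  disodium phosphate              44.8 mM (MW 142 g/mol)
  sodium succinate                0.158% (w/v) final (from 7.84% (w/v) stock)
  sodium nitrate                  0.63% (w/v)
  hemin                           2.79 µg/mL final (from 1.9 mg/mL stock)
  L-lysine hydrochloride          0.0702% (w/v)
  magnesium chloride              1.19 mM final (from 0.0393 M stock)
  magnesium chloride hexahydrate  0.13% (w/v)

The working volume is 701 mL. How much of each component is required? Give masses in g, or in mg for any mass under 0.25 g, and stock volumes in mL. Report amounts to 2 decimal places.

disodium phosphate 4.46 g; sodium succinate 14.13 mL; sodium nitrate 4.42 g; hemin 1.03 mL; L-lysine hydrochloride 0.49 g; magnesium chloride 21.23 mL; magnesium chloride hexahydrate 0.91 g

Working volume: 701 mL = 0.701 L.
disodium phosphate: 44.8 mmol/L × 142 g/mol × 0.701 L ÷ 1000 = 4.46 g
sodium succinate: V = C2·V2/C1 = 0.158% ÷ 7.84% × 701 mL = 14.13 mL
sodium nitrate: 0.63 g per 100 mL × 701 mL ÷ 100 = 4.42 g
hemin: V = C2·V2/C1 = 2.79 µg/mL × 701 mL ÷ 1900 µg/mL = 1.03 mL
L-lysine hydrochloride: 0.0702% w/v = 0.702 g/L → 0.702 × 0.701 L = 0.49 g
magnesium chloride: C1V1 = C2V2 → 1.19 mM × 701 mL ÷ 39.3 mM = 21.23 mL
magnesium chloride hexahydrate: 0.13% w/v = 1.3 g/L → 1.3 × 0.701 L = 0.91 g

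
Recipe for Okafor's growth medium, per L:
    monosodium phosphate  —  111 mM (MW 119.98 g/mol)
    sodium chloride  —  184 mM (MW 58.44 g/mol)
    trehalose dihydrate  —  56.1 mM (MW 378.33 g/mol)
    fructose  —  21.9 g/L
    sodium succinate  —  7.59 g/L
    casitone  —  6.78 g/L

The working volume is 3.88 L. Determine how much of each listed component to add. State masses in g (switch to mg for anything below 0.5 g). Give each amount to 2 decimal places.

Scale factor relative to 1 L: 3.88.
monosodium phosphate: 111 mmol/L × 119.98 g/mol × 3.88 L ÷ 1000 = 51.67 g
sodium chloride: 184 mmol/L × 58.44 g/mol × 3.88 L ÷ 1000 = 41.72 g
trehalose dihydrate: 56.1 mmol/L × 378.33 g/mol × 3.88 L ÷ 1000 = 82.35 g
fructose: 21.9 g/L × 3.88 L = 84.97 g
sodium succinate: 7.59 g/L × 3.88 L = 29.45 g
casitone: 6.78 g/L × 3.88 L = 26.31 g

monosodium phosphate 51.67 g; sodium chloride 41.72 g; trehalose dihydrate 82.35 g; fructose 84.97 g; sodium succinate 29.45 g; casitone 26.31 g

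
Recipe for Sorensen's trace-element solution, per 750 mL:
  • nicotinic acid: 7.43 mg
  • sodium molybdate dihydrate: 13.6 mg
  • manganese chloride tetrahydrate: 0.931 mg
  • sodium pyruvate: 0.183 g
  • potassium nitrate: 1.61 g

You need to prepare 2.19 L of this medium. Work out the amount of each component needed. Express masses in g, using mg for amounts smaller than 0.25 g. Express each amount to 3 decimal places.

nicotinic acid 21.696 mg; sodium molybdate dihydrate 39.712 mg; manganese chloride tetrahydrate 2.719 mg; sodium pyruvate 0.534 g; potassium nitrate 4.701 g

Ratio of target to recipe volume: 2190 / 750 = 2.92.
nicotinic acid: 7.43 mg × (2190 mL / 750 mL) = 21.696 mg
sodium molybdate dihydrate: 13.6 mg × (2190 mL / 750 mL) = 39.712 mg
manganese chloride tetrahydrate: 0.931 mg × (2190 mL / 750 mL) = 2.719 mg
sodium pyruvate: 0.183 g × (2190 mL / 750 mL) = 0.534 g
potassium nitrate: 1.61 g × (2190 mL / 750 mL) = 4.701 g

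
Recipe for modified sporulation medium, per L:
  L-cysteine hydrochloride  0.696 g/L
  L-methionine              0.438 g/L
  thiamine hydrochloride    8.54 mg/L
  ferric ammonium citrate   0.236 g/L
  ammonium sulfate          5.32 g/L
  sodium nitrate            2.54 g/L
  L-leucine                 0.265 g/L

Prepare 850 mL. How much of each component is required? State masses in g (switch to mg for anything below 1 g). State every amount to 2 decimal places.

L-cysteine hydrochloride 591.60 mg; L-methionine 372.30 mg; thiamine hydrochloride 7.26 mg; ferric ammonium citrate 200.60 mg; ammonium sulfate 4.52 g; sodium nitrate 2.16 g; L-leucine 225.25 mg

Scale factor relative to 1 L: 0.85.
L-cysteine hydrochloride: 0.696 g/L × 0.85 L = 0.5916 g = 591.60 mg
L-methionine: 0.438 g/L × 0.85 L = 0.3723 g = 372.30 mg
thiamine hydrochloride: 8.54 mg/L × 0.85 L = 7.26 mg
ferric ammonium citrate: 0.236 g/L × 0.85 L = 0.2006 g = 200.60 mg
ammonium sulfate: 5.32 g/L × 0.85 L = 4.52 g
sodium nitrate: 2.54 g/L × 0.85 L = 2.16 g
L-leucine: 0.265 g/L × 0.85 L = 0.22525 g = 225.25 mg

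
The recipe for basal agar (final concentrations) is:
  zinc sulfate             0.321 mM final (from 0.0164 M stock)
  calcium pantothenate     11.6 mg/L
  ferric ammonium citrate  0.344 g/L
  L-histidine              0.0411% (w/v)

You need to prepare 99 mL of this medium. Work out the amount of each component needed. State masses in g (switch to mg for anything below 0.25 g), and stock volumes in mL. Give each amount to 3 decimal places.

Target volume = 99 mL = 0.099 L.
zinc sulfate: V = C2·V2/C1 = 0.321 mM × 99 mL ÷ 16.4 mM = 1.938 mL
calcium pantothenate: 11.6 mg/L × 0.099 L = 1.148 mg
ferric ammonium citrate: 0.344 g/L × 0.099 L = 0.034056 g = 34.056 mg
L-histidine: 0.0411% w/v = 0.411 g/L → 0.411 × 0.099 L = 0.040689 g = 40.689 mg

zinc sulfate 1.938 mL; calcium pantothenate 1.148 mg; ferric ammonium citrate 34.056 mg; L-histidine 40.689 mg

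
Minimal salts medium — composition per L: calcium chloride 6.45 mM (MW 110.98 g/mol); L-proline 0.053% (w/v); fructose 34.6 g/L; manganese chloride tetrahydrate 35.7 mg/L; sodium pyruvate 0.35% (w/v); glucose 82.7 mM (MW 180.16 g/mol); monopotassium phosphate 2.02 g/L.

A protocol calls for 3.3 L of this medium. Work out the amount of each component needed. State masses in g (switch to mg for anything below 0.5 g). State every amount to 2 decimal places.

calcium chloride 2.36 g; L-proline 1.75 g; fructose 114.18 g; manganese chloride tetrahydrate 117.81 mg; sodium pyruvate 11.55 g; glucose 49.17 g; monopotassium phosphate 6.67 g

Scale factor relative to 1 L: 3.3.
calcium chloride: 6.45 mmol/L × 110.98 g/mol × 3.3 L ÷ 1000 = 2.36 g
L-proline: 0.053 g per 100 mL × 3300 mL ÷ 100 = 1.75 g
fructose: 34.6 g/L × 3.3 L = 114.18 g
manganese chloride tetrahydrate: 35.7 mg/L × 3.3 L = 117.81 mg
sodium pyruvate: 0.35% w/v = 3.5 g/L → 3.5 × 3.3 L = 11.55 g
glucose: 82.7 mmol/L × 180.16 g/mol × 3.3 L ÷ 1000 = 49.17 g
monopotassium phosphate: 2.02 g/L × 3.3 L = 6.67 g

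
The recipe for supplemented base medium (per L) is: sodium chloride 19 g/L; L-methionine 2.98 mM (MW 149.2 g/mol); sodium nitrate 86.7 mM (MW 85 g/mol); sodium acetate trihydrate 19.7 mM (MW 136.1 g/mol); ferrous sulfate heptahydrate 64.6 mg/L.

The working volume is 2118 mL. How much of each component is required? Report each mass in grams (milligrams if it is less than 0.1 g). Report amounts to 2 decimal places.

sodium chloride 40.24 g; L-methionine 0.94 g; sodium nitrate 15.61 g; sodium acetate trihydrate 5.68 g; ferrous sulfate heptahydrate 0.14 g

Target volume = 2118 mL = 2.118 L.
sodium chloride: 19 g/L × 2.118 L = 40.24 g
L-methionine: 2.98 mmol/L × 149.2 g/mol × 2.118 L ÷ 1000 = 0.94 g
sodium nitrate: 86.7 mmol/L × 85 g/mol × 2.118 L ÷ 1000 = 15.61 g
sodium acetate trihydrate: 19.7 mmol/L × 136.1 g/mol × 2.118 L ÷ 1000 = 5.68 g
ferrous sulfate heptahydrate: 64.6 mg/L × 2.118 L = 136.823 mg = 0.14 g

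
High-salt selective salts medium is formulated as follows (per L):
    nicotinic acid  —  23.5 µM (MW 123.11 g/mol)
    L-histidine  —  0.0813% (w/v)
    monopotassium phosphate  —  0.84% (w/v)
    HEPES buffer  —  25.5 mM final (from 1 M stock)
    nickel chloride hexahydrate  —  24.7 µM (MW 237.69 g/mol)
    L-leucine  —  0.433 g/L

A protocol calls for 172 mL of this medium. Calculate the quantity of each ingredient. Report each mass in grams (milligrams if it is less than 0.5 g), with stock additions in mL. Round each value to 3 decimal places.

Working volume: 172 mL = 0.172 L.
nicotinic acid: 23.5 µmol/L × 123.11 g/mol × 0.172 L ÷ 1000 = 0.498 mg
L-histidine: 0.0813% w/v = 0.813 g/L → 0.813 × 0.172 L = 0.139836 g = 139.836 mg
monopotassium phosphate: 0.84 g per 100 mL × 172 mL ÷ 100 = 1.445 g
HEPES buffer: V = C2·V2/C1 = 25.5 mM × 172 mL ÷ 1000 mM = 4.386 mL
nickel chloride hexahydrate: 24.7 µmol/L × 237.69 g/mol × 0.172 L ÷ 1000 = 1.010 mg
L-leucine: 0.433 g/L × 0.172 L = 0.074476 g = 74.476 mg

nicotinic acid 0.498 mg; L-histidine 139.836 mg; monopotassium phosphate 1.445 g; HEPES buffer 4.386 mL; nickel chloride hexahydrate 1.010 mg; L-leucine 74.476 mg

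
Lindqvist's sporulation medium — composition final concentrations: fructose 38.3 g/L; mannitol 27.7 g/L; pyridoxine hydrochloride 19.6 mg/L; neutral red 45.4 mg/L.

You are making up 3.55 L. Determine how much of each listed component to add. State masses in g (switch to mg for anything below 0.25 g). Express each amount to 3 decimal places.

Working volume: 3.55 L.
fructose: 38.3 g/L × 3.55 L = 135.965 g
mannitol: 27.7 g/L × 3.55 L = 98.335 g
pyridoxine hydrochloride: 19.6 mg/L × 3.55 L = 69.580 mg
neutral red: 45.4 mg/L × 3.55 L = 161.170 mg

fructose 135.965 g; mannitol 98.335 g; pyridoxine hydrochloride 69.580 mg; neutral red 161.170 mg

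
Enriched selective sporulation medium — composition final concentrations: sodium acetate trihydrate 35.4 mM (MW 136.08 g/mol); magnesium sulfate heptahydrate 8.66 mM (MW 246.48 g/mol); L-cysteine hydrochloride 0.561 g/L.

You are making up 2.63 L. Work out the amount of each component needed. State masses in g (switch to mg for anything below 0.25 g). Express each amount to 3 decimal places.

sodium acetate trihydrate 12.669 g; magnesium sulfate heptahydrate 5.614 g; L-cysteine hydrochloride 1.475 g

Working volume: 2.63 L.
sodium acetate trihydrate: 35.4 mmol/L × 136.08 g/mol × 2.63 L ÷ 1000 = 12.669 g
magnesium sulfate heptahydrate: 8.66 mmol/L × 246.48 g/mol × 2.63 L ÷ 1000 = 5.614 g
L-cysteine hydrochloride: 0.561 g/L × 2.63 L = 1.475 g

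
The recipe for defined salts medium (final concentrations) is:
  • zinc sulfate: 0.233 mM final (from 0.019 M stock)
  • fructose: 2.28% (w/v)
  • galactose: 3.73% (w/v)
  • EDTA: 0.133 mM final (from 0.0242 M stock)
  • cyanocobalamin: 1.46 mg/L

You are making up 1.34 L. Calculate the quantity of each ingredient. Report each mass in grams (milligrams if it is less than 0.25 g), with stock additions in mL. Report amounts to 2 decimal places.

Scale factor relative to 1 L: 1.34.
zinc sulfate: C1V1 = C2V2 → 0.233 mM × 1340 mL ÷ 19 mM = 16.43 mL
fructose: 2.28% w/v = 22.8 g/L → 22.8 × 1.34 L = 30.55 g
galactose: 3.73% w/v = 37.3 g/L → 37.3 × 1.34 L = 49.98 g
EDTA: dilute stock: 0.133 mM × 1340 mL ÷ 24.2 mM = 7.36 mL
cyanocobalamin: 1.46 mg/L × 1.34 L = 1.96 mg

zinc sulfate 16.43 mL; fructose 30.55 g; galactose 49.98 g; EDTA 7.36 mL; cyanocobalamin 1.96 mg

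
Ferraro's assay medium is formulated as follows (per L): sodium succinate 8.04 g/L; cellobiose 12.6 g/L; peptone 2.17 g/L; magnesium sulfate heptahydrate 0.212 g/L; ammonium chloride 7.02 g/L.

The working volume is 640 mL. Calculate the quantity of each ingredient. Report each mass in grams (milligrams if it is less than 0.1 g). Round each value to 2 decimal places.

sodium succinate 5.15 g; cellobiose 8.06 g; peptone 1.39 g; magnesium sulfate heptahydrate 0.14 g; ammonium chloride 4.49 g

Scale factor relative to 1 L: 0.64.
sodium succinate: 8.04 g/L × 0.64 L = 5.15 g
cellobiose: 12.6 g/L × 0.64 L = 8.06 g
peptone: 2.17 g/L × 0.64 L = 1.39 g
magnesium sulfate heptahydrate: 0.212 g/L × 0.64 L = 0.14 g
ammonium chloride: 7.02 g/L × 0.64 L = 4.49 g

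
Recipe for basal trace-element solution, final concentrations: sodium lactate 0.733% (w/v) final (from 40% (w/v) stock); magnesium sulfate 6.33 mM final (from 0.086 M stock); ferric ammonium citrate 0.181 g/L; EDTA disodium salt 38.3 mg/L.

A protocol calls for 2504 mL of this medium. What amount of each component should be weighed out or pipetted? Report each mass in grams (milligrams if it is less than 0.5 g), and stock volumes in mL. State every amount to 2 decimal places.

sodium lactate 45.89 mL; magnesium sulfate 184.31 mL; ferric ammonium citrate 453.22 mg; EDTA disodium salt 95.90 mg

Scale factor relative to 1 L: 2.504.
sodium lactate: C1V1 = C2V2 → 0.733% ÷ 40% × 2504 mL = 45.89 mL
magnesium sulfate: V = C2·V2/C1 = 6.33 mM × 2504 mL ÷ 86 mM = 184.31 mL
ferric ammonium citrate: 0.181 g/L × 2.504 L = 0.453224 g = 453.22 mg
EDTA disodium salt: 38.3 mg/L × 2.504 L = 95.90 mg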